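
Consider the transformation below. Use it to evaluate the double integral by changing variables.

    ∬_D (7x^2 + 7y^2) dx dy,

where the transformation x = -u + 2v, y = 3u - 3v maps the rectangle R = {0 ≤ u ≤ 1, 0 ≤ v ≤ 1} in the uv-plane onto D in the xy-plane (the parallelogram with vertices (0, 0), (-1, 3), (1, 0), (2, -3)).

Compute the Jacobian determinant of (x, y) with respect to (u, v):

    ∂(x,y)/∂(u,v) = | -1  2 | = (-1)(-3) - (2)(3) = -3.
                   | 3  -3 |

Its absolute value is |J| = 3 (the area scaling factor).

Substituting x = -u + 2v, y = 3u - 3v into the integrand,

    7x^2 + 7y^2 → 70u^2 - 154u v + 91v^2,

so the integral becomes

    ∬_R (70u^2 - 154u v + 91v^2) · |J| du dv = ∫_0^1 ∫_0^1 (210u^2 - 462u v + 273v^2) dv du.

Inner (v): 210u^2 - 231u + 91.
Outer (u): 91/2.

Therefore ∬_D (7x^2 + 7y^2) dx dy = 91/2.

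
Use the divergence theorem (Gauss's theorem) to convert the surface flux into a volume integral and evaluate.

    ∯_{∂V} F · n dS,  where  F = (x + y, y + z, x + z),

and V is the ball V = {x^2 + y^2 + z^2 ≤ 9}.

By the divergence theorem,

    ∯_{∂V} F · n dS = ∭_V (∇ · F) dV.

Compute the divergence:
    ∇ · F = ∂F_x/∂x + ∂F_y/∂y + ∂F_z/∂z = 1 + 1 + 1 = 3.

In spherical coordinates, x = ρ sin(φ) cos(θ), y = ρ sin(φ) sin(θ), z = ρ cos(φ), dV = ρ^2 sin(φ) dρ dφ dθ, with 0 ≤ ρ ≤ 3, 0 ≤ φ ≤ π, 0 ≤ θ ≤ 2π.

The integrand, after substitution and multiplying by the volume element, becomes (3) · ρ^2 sin(φ), so

    ∭_V (∇·F) dV = ∫_0^{2π} ∫_0^{π} ∫_0^{3} (3) · ρ^2 sin(φ) dρ dφ dθ.

Inner (ρ from 0 to 3): 27sin(φ).
Middle (φ from 0 to π): 54.
Outer (θ from 0 to 2π): 108π.

Therefore ∯_{∂V} F · n dS = 108π.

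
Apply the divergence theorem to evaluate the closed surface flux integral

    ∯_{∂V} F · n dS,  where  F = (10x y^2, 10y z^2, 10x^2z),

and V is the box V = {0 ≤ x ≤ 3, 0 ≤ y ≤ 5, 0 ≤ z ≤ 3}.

By the divergence theorem,

    ∯_{∂V} F · n dS = ∭_V (∇ · F) dV.

Compute the divergence:
    ∇ · F = ∂F_x/∂x + ∂F_y/∂y + ∂F_z/∂z = 10y^2 + 10z^2 + 10x^2 = 10x^2 + 10y^2 + 10z^2.

V is a rectangular box, so dV = dx dy dz with 0 ≤ x ≤ 3, 0 ≤ y ≤ 5, 0 ≤ z ≤ 3.

Integrate (10x^2 + 10y^2 + 10z^2) over V as an iterated integral:

    ∭_V (∇·F) dV = ∫_0^{3} ∫_0^{5} ∫_0^{3} (10x^2 + 10y^2 + 10z^2) dz dy dx.

Inner (z from 0 to 3): 30x^2 + 30y^2 + 90.
Middle (y from 0 to 5): 150x^2 + 1700.
Outer (x from 0 to 3): 6450.

Therefore ∯_{∂V} F · n dS = 6450.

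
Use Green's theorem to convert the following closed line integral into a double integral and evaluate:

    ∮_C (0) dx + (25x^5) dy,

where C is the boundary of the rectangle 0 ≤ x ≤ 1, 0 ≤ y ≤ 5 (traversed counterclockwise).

Green's theorem converts the closed line integral into a double integral over the enclosed region D:

    ∮_C P dx + Q dy = ∬_D (∂Q/∂x - ∂P/∂y) dA.

Here P = 0, Q = 25x^5, so

    ∂Q/∂x = 125x^4,    ∂P/∂y = 0,
    ∂Q/∂x - ∂P/∂y = 125x^4.

D is the region 0 ≤ x ≤ 1, 0 ≤ y ≤ 5. Evaluating the double integral:

    ∬_D (125x^4) dA = ∫_0^{1} ∫_0^{5} (125x^4) dy dx.

Inner (y from 0 to 5): 625x^4.
Outer (x from 0 to 1): 125.

Therefore ∮_C P dx + Q dy = 125.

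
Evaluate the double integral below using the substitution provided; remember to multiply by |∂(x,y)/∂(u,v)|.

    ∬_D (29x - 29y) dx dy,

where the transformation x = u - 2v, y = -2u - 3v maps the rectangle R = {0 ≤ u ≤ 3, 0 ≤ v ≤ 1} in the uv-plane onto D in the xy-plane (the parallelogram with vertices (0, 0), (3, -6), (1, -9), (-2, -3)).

Compute the Jacobian determinant of (x, y) with respect to (u, v):

    ∂(x,y)/∂(u,v) = | 1  -2 | = (1)(-3) - (-2)(-2) = -7.
                   | -2  -3 |

Its absolute value is |J| = 7 (the area scaling factor).

Substituting x = u - 2v, y = -2u - 3v into the integrand,

    29x - 29y → 87u + 29v,

so the integral becomes

    ∬_R (87u + 29v) · |J| du dv = ∫_0^3 ∫_0^1 (609u + 203v) dv du.

Inner (v): 609u + 203/2.
Outer (u): 3045.

Therefore ∬_D (29x - 29y) dx dy = 3045.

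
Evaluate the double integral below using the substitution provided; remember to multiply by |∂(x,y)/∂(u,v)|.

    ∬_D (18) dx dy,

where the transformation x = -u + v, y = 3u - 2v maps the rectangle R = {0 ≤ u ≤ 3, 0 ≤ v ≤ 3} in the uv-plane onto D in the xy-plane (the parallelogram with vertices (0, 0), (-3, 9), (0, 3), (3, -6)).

Compute the Jacobian determinant of (x, y) with respect to (u, v):

    ∂(x,y)/∂(u,v) = | -1  1 | = (-1)(-2) - (1)(3) = -1.
                   | 3  -2 |

Its absolute value is |J| = 1 (the area scaling factor).

Substituting x = -u + v, y = 3u - 2v into the integrand,

    18 → 18,

so the integral becomes

    ∬_R (18) · |J| du dv = ∫_0^3 ∫_0^3 (18) dv du.

Inner (v): 54.
Outer (u): 162.

Therefore ∬_D (18) dx dy = 162.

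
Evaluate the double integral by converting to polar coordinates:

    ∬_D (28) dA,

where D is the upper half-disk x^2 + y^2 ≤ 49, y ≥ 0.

The region D is 0 ≤ r ≤ 7, 0 ≤ θ ≤ π in polar coordinates, where x = r cos(θ), y = r sin(θ), and dA = r dr dθ.

Under the substitution, the integrand becomes 28, so

    ∬_D (28) dA = ∫_{0}^{π} ∫_{0}^{7} (28) · r dr dθ.

Inner integral (in r): ∫_{0}^{7} (28) · r dr = 686.

Outer integral (in θ): ∫_{0}^{π} (686) dθ = 686π.

Therefore ∬_D (28) dA = 686π.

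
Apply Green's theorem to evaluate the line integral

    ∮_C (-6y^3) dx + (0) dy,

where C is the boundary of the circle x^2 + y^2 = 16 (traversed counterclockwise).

Green's theorem converts the closed line integral into a double integral over the enclosed region D:

    ∮_C P dx + Q dy = ∬_D (∂Q/∂x - ∂P/∂y) dA.

Here P = -6y^3, Q = 0, so

    ∂Q/∂x = 0,    ∂P/∂y = -18y^2,
    ∂Q/∂x - ∂P/∂y = 18y^2.

D is the region x^2 + y^2 ≤ 16. Evaluating the double integral:

In polar coordinates (x = r cos θ, y = r sin θ, dA = r dr dθ) the integrand becomes 18r^2sin(θ)^2, so

    ∬_D (18y^2) dA = ∫_0^{2π} ∫_0^{4} (18r^2sin(θ)^2) · r dr dθ.

Inner (r from 0 to 4): 1152sin(θ)^2.
Outer (θ from 0 to 2π): 1152π.

Therefore ∮_C P dx + Q dy = 1152π.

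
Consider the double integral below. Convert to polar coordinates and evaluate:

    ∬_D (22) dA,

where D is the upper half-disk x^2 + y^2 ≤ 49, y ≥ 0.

The region D is 0 ≤ r ≤ 7, 0 ≤ θ ≤ π in polar coordinates, where x = r cos(θ), y = r sin(θ), and dA = r dr dθ.

Under the substitution, the integrand becomes 22, so

    ∬_D (22) dA = ∫_{0}^{π} ∫_{0}^{7} (22) · r dr dθ.

Inner integral (in r): ∫_{0}^{7} (22) · r dr = 539.

Outer integral (in θ): ∫_{0}^{π} (539) dθ = 539π.

Therefore ∬_D (22) dA = 539π.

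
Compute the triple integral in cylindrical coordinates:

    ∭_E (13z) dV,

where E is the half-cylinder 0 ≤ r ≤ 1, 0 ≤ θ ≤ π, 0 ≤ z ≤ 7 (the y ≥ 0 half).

In cylindrical coordinates, x = r cos(θ), y = r sin(θ), z = z, and dV = r dr dθ dz.

The integrand becomes 13z, so

    ∭_E (13z) dV = ∫_{0}^{π} ∫_{0}^{1} ∫_{0}^{7} (13z) · r dz dr dθ.

Inner (z): 637r/2.
Middle (r from 0 to 1): 637/4.
Outer (θ): 637π/4.

Therefore the triple integral equals 637π/4.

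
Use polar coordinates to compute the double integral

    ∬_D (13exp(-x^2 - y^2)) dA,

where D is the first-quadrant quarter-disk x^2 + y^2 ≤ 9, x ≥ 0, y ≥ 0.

The region D is 0 ≤ r ≤ 3, 0 ≤ θ ≤ π/2 in polar coordinates, where x = r cos(θ), y = r sin(θ), and dA = r dr dθ.

Under the substitution, the integrand becomes 13exp(-r^2), so

    ∬_D (13exp(-x^2 - y^2)) dA = ∫_{0}^{π/2} ∫_{0}^{3} (13exp(-r^2)) · r dr dθ.

Inner integral (in r): ∫_{0}^{3} (13exp(-r^2)) · r dr = 13/2 - 13exp(-9)/2.

Outer integral (in θ): ∫_{0}^{π/2} (13/2 - 13exp(-9)/2) dθ = -13π (1 - exp(9))exp(-9)/4.

Therefore ∬_D (13exp(-x^2 - y^2)) dA = -13π (1 - exp(9))exp(-9)/4.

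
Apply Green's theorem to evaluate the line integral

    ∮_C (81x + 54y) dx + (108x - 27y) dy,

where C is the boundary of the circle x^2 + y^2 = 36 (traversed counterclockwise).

Green's theorem converts the closed line integral into a double integral over the enclosed region D:

    ∮_C P dx + Q dy = ∬_D (∂Q/∂x - ∂P/∂y) dA.

Here P = 81x + 54y, Q = 108x - 27y, so

    ∂Q/∂x = 108,    ∂P/∂y = 54,
    ∂Q/∂x - ∂P/∂y = 54.

D is the region x^2 + y^2 ≤ 36. Evaluating the double integral:

In polar coordinates (x = r cos θ, y = r sin θ, dA = r dr dθ) the integrand becomes 54, so

    ∬_D (54) dA = ∫_0^{2π} ∫_0^{6} (54) · r dr dθ.

Inner (r from 0 to 6): 972.
Outer (θ from 0 to 2π): 1944π.

Therefore ∮_C P dx + Q dy = 1944π.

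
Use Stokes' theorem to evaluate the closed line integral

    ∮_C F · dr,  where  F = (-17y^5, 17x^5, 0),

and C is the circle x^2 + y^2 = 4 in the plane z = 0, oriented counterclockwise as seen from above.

Let S be the flat disk x^2 + y^2 ≤ 4 in the plane z = 0, with upward unit normal n̂ = ẑ. By Stokes' theorem,

    ∮_C F · dr = ∬_S (∇ × F) · n̂ dS = ∬_D (curl F)_z dA,

where D is the disk x^2 + y^2 ≤ 4.

Compute the curl of F = (-17y^5, 17x^5, 0):
    (∇ × F)_x = ∂F_z/∂y - ∂F_y/∂z = 0,
    (∇ × F)_y = ∂F_x/∂z - ∂F_z/∂x = 0,
    (∇ × F)_z = ∂F_y/∂x - ∂F_x/∂y = 85x^4 + 85y^4.

On z = 0, (curl F)_z = 85x^4 + 85y^4.

Convert to polar (x = r cos θ, y = r sin θ, dA = r dr dθ); the integrand becomes 85r^4(sin(θ)^4 + cos(θ)^4), so

    ∬_D (curl F)_z dA = ∫_0^{2π} ∫_0^{2} (85r^4(sin(θ)^4 + cos(θ)^4)) · r dr dθ.

Inner (r from 0 to 2): 2720sin(θ)^4/3 + 2720cos(θ)^4/3.
Outer (θ from 0 to 2π): 1360π.

Therefore ∮_C F · dr = 1360π.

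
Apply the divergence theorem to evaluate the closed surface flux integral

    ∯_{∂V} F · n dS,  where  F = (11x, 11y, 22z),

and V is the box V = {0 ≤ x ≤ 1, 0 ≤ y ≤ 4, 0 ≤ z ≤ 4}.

By the divergence theorem,

    ∯_{∂V} F · n dS = ∭_V (∇ · F) dV.

Compute the divergence:
    ∇ · F = ∂F_x/∂x + ∂F_y/∂y + ∂F_z/∂z = 11 + 11 + 22 = 44.

V is a rectangular box, so dV = dx dy dz with 0 ≤ x ≤ 1, 0 ≤ y ≤ 4, 0 ≤ z ≤ 4.

Integrate (44) over V as an iterated integral:

    ∭_V (∇·F) dV = ∫_0^{1} ∫_0^{4} ∫_0^{4} (44) dz dy dx.

Inner (z from 0 to 4): 176.
Middle (y from 0 to 4): 704.
Outer (x from 0 to 1): 704.

Therefore ∯_{∂V} F · n dS = 704.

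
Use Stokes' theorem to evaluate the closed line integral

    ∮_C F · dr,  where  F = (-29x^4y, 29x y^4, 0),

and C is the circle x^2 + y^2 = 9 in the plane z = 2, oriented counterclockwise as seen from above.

Let S be the flat disk x^2 + y^2 ≤ 9 in the plane z = 2, with upward unit normal n̂ = ẑ. By Stokes' theorem,

    ∮_C F · dr = ∬_S (∇ × F) · n̂ dS = ∬_D (curl F)_z dA,

where D is the disk x^2 + y^2 ≤ 9.

Compute the curl of F = (-29x^4y, 29x y^4, 0):
    (∇ × F)_x = ∂F_z/∂y - ∂F_y/∂z = 0,
    (∇ × F)_y = ∂F_x/∂z - ∂F_z/∂x = 0,
    (∇ × F)_z = ∂F_y/∂x - ∂F_x/∂y = 29x^4 + 29y^4.

On z = 2, (curl F)_z = 29x^4 + 29y^4.

Convert to polar (x = r cos θ, y = r sin θ, dA = r dr dθ); the integrand becomes 29r^4(sin(θ)^4 + cos(θ)^4), so

    ∬_D (curl F)_z dA = ∫_0^{2π} ∫_0^{3} (29r^4(sin(θ)^4 + cos(θ)^4)) · r dr dθ.

Inner (r from 0 to 3): 7047sin(θ)^4/2 + 7047cos(θ)^4/2.
Outer (θ from 0 to 2π): 21141π/4.

Therefore ∮_C F · dr = 21141π/4.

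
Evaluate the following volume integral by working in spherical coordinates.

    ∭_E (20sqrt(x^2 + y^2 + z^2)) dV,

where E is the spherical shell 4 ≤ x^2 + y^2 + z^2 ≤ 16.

In spherical coordinates, x = ρ sin(φ) cos(θ), y = ρ sin(φ) sin(θ), z = ρ cos(φ), and dV = ρ^2 sin(φ) dρ dφ dθ.

The integrand becomes 20ρ, so

    ∭_E (20sqrt(x^2 + y^2 + z^2)) dV = ∫_{0}^{2π} ∫_{0}^{π} ∫_{2}^{4} (20ρ) · ρ^2 sin(φ) dρ dφ dθ.

Inner (ρ): 1200sin(φ).
Middle (φ): 2400.
Outer (θ): 4800π.

Therefore the triple integral equals 4800π.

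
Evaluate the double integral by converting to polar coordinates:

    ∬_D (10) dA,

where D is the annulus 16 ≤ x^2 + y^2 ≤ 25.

The region D is 4 ≤ r ≤ 5, 0 ≤ θ ≤ 2π in polar coordinates, where x = r cos(θ), y = r sin(θ), and dA = r dr dθ.

Under the substitution, the integrand becomes 10, so

    ∬_D (10) dA = ∫_{0}^{2π} ∫_{4}^{5} (10) · r dr dθ.

Inner integral (in r): ∫_{4}^{5} (10) · r dr = 45.

Outer integral (in θ): ∫_{0}^{2π} (45) dθ = 90π.

Therefore ∬_D (10) dA = 90π.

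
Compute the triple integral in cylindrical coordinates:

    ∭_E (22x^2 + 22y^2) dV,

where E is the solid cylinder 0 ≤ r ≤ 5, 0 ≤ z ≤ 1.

In cylindrical coordinates, x = r cos(θ), y = r sin(θ), z = z, and dV = r dr dθ dz.

The integrand becomes 22r^2, so

    ∭_E (22x^2 + 22y^2) dV = ∫_{0}^{2π} ∫_{0}^{5} ∫_{0}^{1} (22r^2) · r dz dr dθ.

Inner (z): 22r^3.
Middle (r from 0 to 5): 6875/2.
Outer (θ): 6875π.

Therefore the triple integral equals 6875π.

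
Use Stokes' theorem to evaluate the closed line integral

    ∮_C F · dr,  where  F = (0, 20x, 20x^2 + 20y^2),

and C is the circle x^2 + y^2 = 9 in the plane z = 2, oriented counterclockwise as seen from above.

Let S be the flat disk x^2 + y^2 ≤ 9 in the plane z = 2, with upward unit normal n̂ = ẑ. By Stokes' theorem,

    ∮_C F · dr = ∬_S (∇ × F) · n̂ dS = ∬_D (curl F)_z dA,

where D is the disk x^2 + y^2 ≤ 9.

Compute the curl of F = (0, 20x, 20x^2 + 20y^2):
    (∇ × F)_x = ∂F_z/∂y - ∂F_y/∂z = 40y,
    (∇ × F)_y = ∂F_x/∂z - ∂F_z/∂x = -40x,
    (∇ × F)_z = ∂F_y/∂x - ∂F_x/∂y = 20.

On z = 2, (curl F)_z = 20.

Convert to polar (x = r cos θ, y = r sin θ, dA = r dr dθ); the integrand becomes 20, so

    ∬_D (curl F)_z dA = ∫_0^{2π} ∫_0^{3} (20) · r dr dθ.

Inner (r from 0 to 3): 90.
Outer (θ from 0 to 2π): 180π.

Therefore ∮_C F · dr = 180π.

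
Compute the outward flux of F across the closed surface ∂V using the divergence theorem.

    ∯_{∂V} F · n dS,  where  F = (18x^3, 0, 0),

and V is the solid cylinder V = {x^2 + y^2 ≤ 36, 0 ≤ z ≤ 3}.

By the divergence theorem,

    ∯_{∂V} F · n dS = ∭_V (∇ · F) dV.

Compute the divergence:
    ∇ · F = ∂F_x/∂x + ∂F_y/∂y + ∂F_z/∂z = 54x^2 + 0 + 0 = 54x^2.

In cylindrical coordinates, x = r cos(θ), y = r sin(θ), z = z, dV = r dr dθ dz, with 0 ≤ r ≤ 6, 0 ≤ θ ≤ 2π, 0 ≤ z ≤ 3.

The integrand, after substitution and multiplying by the volume element, becomes (54r^2cos(θ)^2) · r, so

    ∭_V (∇·F) dV = ∫_0^{2π} ∫_0^{6} ∫_0^{3} (54r^2cos(θ)^2) · r dz dr dθ.

Inner (z from 0 to 3): 162r^3cos(θ)^2.
Middle (r from 0 to 6): 52488cos(θ)^2.
Outer (θ from 0 to 2π): 52488π.

Therefore ∯_{∂V} F · n dS = 52488π.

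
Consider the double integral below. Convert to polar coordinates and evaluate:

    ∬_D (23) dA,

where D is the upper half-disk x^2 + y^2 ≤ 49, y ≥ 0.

The region D is 0 ≤ r ≤ 7, 0 ≤ θ ≤ π in polar coordinates, where x = r cos(θ), y = r sin(θ), and dA = r dr dθ.

Under the substitution, the integrand becomes 23, so

    ∬_D (23) dA = ∫_{0}^{π} ∫_{0}^{7} (23) · r dr dθ.

Inner integral (in r): ∫_{0}^{7} (23) · r dr = 1127/2.

Outer integral (in θ): ∫_{0}^{π} (1127/2) dθ = 1127π/2.

Therefore ∬_D (23) dA = 1127π/2.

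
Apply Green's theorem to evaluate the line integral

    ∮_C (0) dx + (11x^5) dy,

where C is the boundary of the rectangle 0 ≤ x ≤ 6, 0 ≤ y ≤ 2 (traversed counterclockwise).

Green's theorem converts the closed line integral into a double integral over the enclosed region D:

    ∮_C P dx + Q dy = ∬_D (∂Q/∂x - ∂P/∂y) dA.

Here P = 0, Q = 11x^5, so

    ∂Q/∂x = 55x^4,    ∂P/∂y = 0,
    ∂Q/∂x - ∂P/∂y = 55x^4.

D is the region 0 ≤ x ≤ 6, 0 ≤ y ≤ 2. Evaluating the double integral:

    ∬_D (55x^4) dA = ∫_0^{6} ∫_0^{2} (55x^4) dy dx.

Inner (y from 0 to 2): 110x^4.
Outer (x from 0 to 6): 171072.

Therefore ∮_C P dx + Q dy = 171072.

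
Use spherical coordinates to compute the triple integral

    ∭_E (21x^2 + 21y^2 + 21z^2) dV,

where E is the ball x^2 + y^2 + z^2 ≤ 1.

In spherical coordinates, x = ρ sin(φ) cos(θ), y = ρ sin(φ) sin(θ), z = ρ cos(φ), and dV = ρ^2 sin(φ) dρ dφ dθ.

The integrand becomes 21ρ^2, so

    ∭_E (21x^2 + 21y^2 + 21z^2) dV = ∫_{0}^{2π} ∫_{0}^{π} ∫_{0}^{1} (21ρ^2) · ρ^2 sin(φ) dρ dφ dθ.

Inner (ρ): 21sin(φ)/5.
Middle (φ): 42/5.
Outer (θ): 84π/5.

Therefore the triple integral equals 84π/5.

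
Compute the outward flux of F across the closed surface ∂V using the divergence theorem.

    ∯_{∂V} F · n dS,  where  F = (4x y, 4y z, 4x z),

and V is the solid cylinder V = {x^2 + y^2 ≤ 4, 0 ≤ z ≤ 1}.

By the divergence theorem,

    ∯_{∂V} F · n dS = ∭_V (∇ · F) dV.

Compute the divergence:
    ∇ · F = ∂F_x/∂x + ∂F_y/∂y + ∂F_z/∂z = 4y + 4z + 4x = 4x + 4y + 4z.

In cylindrical coordinates, x = r cos(θ), y = r sin(θ), z = z, dV = r dr dθ dz, with 0 ≤ r ≤ 2, 0 ≤ θ ≤ 2π, 0 ≤ z ≤ 1.

The integrand, after substitution and multiplying by the volume element, becomes (4sqrt(2)r sin(θ + π/4) + 4z) · r, so

    ∭_V (∇·F) dV = ∫_0^{2π} ∫_0^{2} ∫_0^{1} (4sqrt(2)r sin(θ + π/4) + 4z) · r dz dr dθ.

Inner (z from 0 to 1): 2r (2sqrt(2)r sin(θ + π/4) + 1).
Middle (r from 0 to 2): 32sqrt(2)sin(θ + π/4)/3 + 4.
Outer (θ from 0 to 2π): 8π.

Therefore ∯_{∂V} F · n dS = 8π.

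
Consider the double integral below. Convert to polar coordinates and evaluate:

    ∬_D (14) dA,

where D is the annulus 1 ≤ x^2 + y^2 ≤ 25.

The region D is 1 ≤ r ≤ 5, 0 ≤ θ ≤ 2π in polar coordinates, where x = r cos(θ), y = r sin(θ), and dA = r dr dθ.

Under the substitution, the integrand becomes 14, so

    ∬_D (14) dA = ∫_{0}^{2π} ∫_{1}^{5} (14) · r dr dθ.

Inner integral (in r): ∫_{1}^{5} (14) · r dr = 168.

Outer integral (in θ): ∫_{0}^{2π} (168) dθ = 336π.

Therefore ∬_D (14) dA = 336π.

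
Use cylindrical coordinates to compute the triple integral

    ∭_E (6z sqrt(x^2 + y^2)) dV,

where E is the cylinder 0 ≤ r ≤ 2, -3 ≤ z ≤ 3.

In cylindrical coordinates, x = r cos(θ), y = r sin(θ), z = z, and dV = r dr dθ dz.

The integrand becomes 6r z, so

    ∭_E (6z sqrt(x^2 + y^2)) dV = ∫_{0}^{2π} ∫_{0}^{2} ∫_{-3}^{3} (6r z) · r dz dr dθ.

Inner (z): 0.
Middle (r from 0 to 2): 0.
Outer (θ): 0.

Therefore the triple integral equals 0.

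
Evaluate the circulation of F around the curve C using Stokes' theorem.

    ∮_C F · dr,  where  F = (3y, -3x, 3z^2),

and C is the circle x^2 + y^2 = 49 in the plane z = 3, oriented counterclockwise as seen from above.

Let S be the flat disk x^2 + y^2 ≤ 49 in the plane z = 3, with upward unit normal n̂ = ẑ. By Stokes' theorem,

    ∮_C F · dr = ∬_S (∇ × F) · n̂ dS = ∬_D (curl F)_z dA,

where D is the disk x^2 + y^2 ≤ 49.

Compute the curl of F = (3y, -3x, 3z^2):
    (∇ × F)_x = ∂F_z/∂y - ∂F_y/∂z = 0,
    (∇ × F)_y = ∂F_x/∂z - ∂F_z/∂x = 0,
    (∇ × F)_z = ∂F_y/∂x - ∂F_x/∂y = -6.

On z = 3, (curl F)_z = -6.

Convert to polar (x = r cos θ, y = r sin θ, dA = r dr dθ); the integrand becomes -6, so

    ∬_D (curl F)_z dA = ∫_0^{2π} ∫_0^{7} (-6) · r dr dθ.

Inner (r from 0 to 7): -147.
Outer (θ from 0 to 2π): -294π.

Therefore ∮_C F · dr = -294π.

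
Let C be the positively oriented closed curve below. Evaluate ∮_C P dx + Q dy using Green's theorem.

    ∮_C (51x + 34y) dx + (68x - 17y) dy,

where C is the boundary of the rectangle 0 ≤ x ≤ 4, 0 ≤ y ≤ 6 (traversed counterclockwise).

Green's theorem converts the closed line integral into a double integral over the enclosed region D:

    ∮_C P dx + Q dy = ∬_D (∂Q/∂x - ∂P/∂y) dA.

Here P = 51x + 34y, Q = 68x - 17y, so

    ∂Q/∂x = 68,    ∂P/∂y = 34,
    ∂Q/∂x - ∂P/∂y = 34.

D is the region 0 ≤ x ≤ 4, 0 ≤ y ≤ 6. Evaluating the double integral:

    ∬_D (34) dA = ∫_0^{4} ∫_0^{6} (34) dy dx.

Inner (y from 0 to 6): 204.
Outer (x from 0 to 4): 816.

Therefore ∮_C P dx + Q dy = 816.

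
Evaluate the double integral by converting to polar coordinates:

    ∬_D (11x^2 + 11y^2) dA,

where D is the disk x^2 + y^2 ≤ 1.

The region D is 0 ≤ r ≤ 1, 0 ≤ θ ≤ 2π in polar coordinates, where x = r cos(θ), y = r sin(θ), and dA = r dr dθ.

Under the substitution, the integrand becomes 11r^2, so

    ∬_D (11x^2 + 11y^2) dA = ∫_{0}^{2π} ∫_{0}^{1} (11r^2) · r dr dθ.

Inner integral (in r): ∫_{0}^{1} (11r^2) · r dr = 11/4.

Outer integral (in θ): ∫_{0}^{2π} (11/4) dθ = 11π/2.

Therefore ∬_D (11x^2 + 11y^2) dA = 11π/2.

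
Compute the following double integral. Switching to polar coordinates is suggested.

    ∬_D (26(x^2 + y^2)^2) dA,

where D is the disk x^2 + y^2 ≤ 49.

The region D is 0 ≤ r ≤ 7, 0 ≤ θ ≤ 2π in polar coordinates, where x = r cos(θ), y = r sin(θ), and dA = r dr dθ.

Under the substitution, the integrand becomes 26r^4, so

    ∬_D (26(x^2 + y^2)^2) dA = ∫_{0}^{2π} ∫_{0}^{7} (26r^4) · r dr dθ.

Inner integral (in r): ∫_{0}^{7} (26r^4) · r dr = 1529437/3.

Outer integral (in θ): ∫_{0}^{2π} (1529437/3) dθ = 3058874π/3.

Therefore ∬_D (26(x^2 + y^2)^2) dA = 3058874π/3.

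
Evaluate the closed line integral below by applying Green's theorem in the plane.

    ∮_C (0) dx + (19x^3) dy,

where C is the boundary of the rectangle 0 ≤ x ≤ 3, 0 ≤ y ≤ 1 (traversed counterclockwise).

Green's theorem converts the closed line integral into a double integral over the enclosed region D:

    ∮_C P dx + Q dy = ∬_D (∂Q/∂x - ∂P/∂y) dA.

Here P = 0, Q = 19x^3, so

    ∂Q/∂x = 57x^2,    ∂P/∂y = 0,
    ∂Q/∂x - ∂P/∂y = 57x^2.

D is the region 0 ≤ x ≤ 3, 0 ≤ y ≤ 1. Evaluating the double integral:

    ∬_D (57x^2) dA = ∫_0^{3} ∫_0^{1} (57x^2) dy dx.

Inner (y from 0 to 1): 57x^2.
Outer (x from 0 to 3): 513.

Therefore ∮_C P dx + Q dy = 513.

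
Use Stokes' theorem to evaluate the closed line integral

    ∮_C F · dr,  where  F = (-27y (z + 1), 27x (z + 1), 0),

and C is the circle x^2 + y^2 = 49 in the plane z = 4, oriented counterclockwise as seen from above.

Let S be the flat disk x^2 + y^2 ≤ 49 in the plane z = 4, with upward unit normal n̂ = ẑ. By Stokes' theorem,

    ∮_C F · dr = ∬_S (∇ × F) · n̂ dS = ∬_D (curl F)_z dA,

where D is the disk x^2 + y^2 ≤ 49.

Compute the curl of F = (-27y (z + 1), 27x (z + 1), 0):
    (∇ × F)_x = ∂F_z/∂y - ∂F_y/∂z = -27x,
    (∇ × F)_y = ∂F_x/∂z - ∂F_z/∂x = -27y,
    (∇ × F)_z = ∂F_y/∂x - ∂F_x/∂y = 54z + 54.

On z = 4, (curl F)_z = 270.

Convert to polar (x = r cos θ, y = r sin θ, dA = r dr dθ); the integrand becomes 270, so

    ∬_D (curl F)_z dA = ∫_0^{2π} ∫_0^{7} (270) · r dr dθ.

Inner (r from 0 to 7): 6615.
Outer (θ from 0 to 2π): 13230π.

Therefore ∮_C F · dr = 13230π.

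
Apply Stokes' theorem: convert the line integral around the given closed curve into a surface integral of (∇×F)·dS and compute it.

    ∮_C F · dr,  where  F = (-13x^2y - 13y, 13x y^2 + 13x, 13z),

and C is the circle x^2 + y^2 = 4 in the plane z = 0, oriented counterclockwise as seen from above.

Let S be the flat disk x^2 + y^2 ≤ 4 in the plane z = 0, with upward unit normal n̂ = ẑ. By Stokes' theorem,

    ∮_C F · dr = ∬_S (∇ × F) · n̂ dS = ∬_D (curl F)_z dA,

where D is the disk x^2 + y^2 ≤ 4.

Compute the curl of F = (-13x^2y - 13y, 13x y^2 + 13x, 13z):
    (∇ × F)_x = ∂F_z/∂y - ∂F_y/∂z = 0,
    (∇ × F)_y = ∂F_x/∂z - ∂F_z/∂x = 0,
    (∇ × F)_z = ∂F_y/∂x - ∂F_x/∂y = 13x^2 + 13y^2 + 26.

On z = 0, (curl F)_z = 13x^2 + 13y^2 + 26.

Convert to polar (x = r cos θ, y = r sin θ, dA = r dr dθ); the integrand becomes 13r^2 + 26, so

    ∬_D (curl F)_z dA = ∫_0^{2π} ∫_0^{2} (13r^2 + 26) · r dr dθ.

Inner (r from 0 to 2): 104.
Outer (θ from 0 to 2π): 208π.

Therefore ∮_C F · dr = 208π.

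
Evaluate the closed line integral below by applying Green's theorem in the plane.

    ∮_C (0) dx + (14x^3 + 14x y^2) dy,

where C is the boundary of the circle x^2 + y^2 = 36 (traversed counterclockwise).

Green's theorem converts the closed line integral into a double integral over the enclosed region D:

    ∮_C P dx + Q dy = ∬_D (∂Q/∂x - ∂P/∂y) dA.

Here P = 0, Q = 14x^3 + 14x y^2, so

    ∂Q/∂x = 42x^2 + 14y^2,    ∂P/∂y = 0,
    ∂Q/∂x - ∂P/∂y = 42x^2 + 14y^2.

D is the region x^2 + y^2 ≤ 36. Evaluating the double integral:

In polar coordinates (x = r cos θ, y = r sin θ, dA = r dr dθ) the integrand becomes 14r^2(cos(2θ) + 2), so

    ∬_D (42x^2 + 14y^2) dA = ∫_0^{2π} ∫_0^{6} (14r^2(cos(2θ) + 2)) · r dr dθ.

Inner (r from 0 to 6): 4536cos(2θ) + 9072.
Outer (θ from 0 to 2π): 18144π.

Therefore ∮_C P dx + Q dy = 18144π.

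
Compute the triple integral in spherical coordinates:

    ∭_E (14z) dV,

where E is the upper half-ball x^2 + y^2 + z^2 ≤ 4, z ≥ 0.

In spherical coordinates, x = ρ sin(φ) cos(θ), y = ρ sin(φ) sin(θ), z = ρ cos(φ), and dV = ρ^2 sin(φ) dρ dφ dθ.

The integrand becomes 14ρ cos(φ), so

    ∭_E (14z) dV = ∫_{0}^{2π} ∫_{0}^{π/2} ∫_{0}^{2} (14ρ cos(φ)) · ρ^2 sin(φ) dρ dφ dθ.

Inner (ρ): 28sin(2φ).
Middle (φ): 28.
Outer (θ): 56π.

Therefore the triple integral equals 56π.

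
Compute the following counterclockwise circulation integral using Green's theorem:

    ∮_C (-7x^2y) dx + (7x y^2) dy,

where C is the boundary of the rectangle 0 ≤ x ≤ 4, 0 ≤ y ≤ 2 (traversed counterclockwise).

Green's theorem converts the closed line integral into a double integral over the enclosed region D:

    ∮_C P dx + Q dy = ∬_D (∂Q/∂x - ∂P/∂y) dA.

Here P = -7x^2y, Q = 7x y^2, so

    ∂Q/∂x = 7y^2,    ∂P/∂y = -7x^2,
    ∂Q/∂x - ∂P/∂y = 7x^2 + 7y^2.

D is the region 0 ≤ x ≤ 4, 0 ≤ y ≤ 2. Evaluating the double integral:

    ∬_D (7x^2 + 7y^2) dA = ∫_0^{4} ∫_0^{2} (7x^2 + 7y^2) dy dx.

Inner (y from 0 to 2): 14x^2 + 56/3.
Outer (x from 0 to 4): 1120/3.

Therefore ∮_C P dx + Q dy = 1120/3.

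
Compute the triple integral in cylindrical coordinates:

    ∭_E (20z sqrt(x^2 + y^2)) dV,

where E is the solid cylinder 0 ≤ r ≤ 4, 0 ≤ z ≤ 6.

In cylindrical coordinates, x = r cos(θ), y = r sin(θ), z = z, and dV = r dr dθ dz.

The integrand becomes 20r z, so

    ∭_E (20z sqrt(x^2 + y^2)) dV = ∫_{0}^{2π} ∫_{0}^{4} ∫_{0}^{6} (20r z) · r dz dr dθ.

Inner (z): 360r^2.
Middle (r from 0 to 4): 7680.
Outer (θ): 15360π.

Therefore the triple integral equals 15360π.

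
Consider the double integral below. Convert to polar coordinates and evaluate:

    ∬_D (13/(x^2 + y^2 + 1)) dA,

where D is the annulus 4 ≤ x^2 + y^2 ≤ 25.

The region D is 2 ≤ r ≤ 5, 0 ≤ θ ≤ 2π in polar coordinates, where x = r cos(θ), y = r sin(θ), and dA = r dr dθ.

Under the substitution, the integrand becomes 13/(r^2 + 1), so

    ∬_D (13/(x^2 + y^2 + 1)) dA = ∫_{0}^{2π} ∫_{2}^{5} (13/(r^2 + 1)) · r dr dθ.

Inner integral (in r): ∫_{2}^{5} (13/(r^2 + 1)) · r dr = log(308915776sqrt(130)/78125).

Outer integral (in θ): ∫_{0}^{2π} (log(308915776sqrt(130)/78125)) dθ = log((308915776sqrt(130)/78125)^(2π)).

Therefore ∬_D (13/(x^2 + y^2 + 1)) dA = log((308915776sqrt(130)/78125)^(2π)).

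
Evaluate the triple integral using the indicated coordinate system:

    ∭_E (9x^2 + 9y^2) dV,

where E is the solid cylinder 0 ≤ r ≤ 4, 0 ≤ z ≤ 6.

In cylindrical coordinates, x = r cos(θ), y = r sin(θ), z = z, and dV = r dr dθ dz.

The integrand becomes 9r^2, so

    ∭_E (9x^2 + 9y^2) dV = ∫_{0}^{2π} ∫_{0}^{4} ∫_{0}^{6} (9r^2) · r dz dr dθ.

Inner (z): 54r^3.
Middle (r from 0 to 4): 3456.
Outer (θ): 6912π.

Therefore the triple integral equals 6912π.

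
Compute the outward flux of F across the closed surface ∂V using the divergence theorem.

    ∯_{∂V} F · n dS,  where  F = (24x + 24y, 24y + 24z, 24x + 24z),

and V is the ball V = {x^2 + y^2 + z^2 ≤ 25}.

By the divergence theorem,

    ∯_{∂V} F · n dS = ∭_V (∇ · F) dV.

Compute the divergence:
    ∇ · F = ∂F_x/∂x + ∂F_y/∂y + ∂F_z/∂z = 24 + 24 + 24 = 72.

In spherical coordinates, x = ρ sin(φ) cos(θ), y = ρ sin(φ) sin(θ), z = ρ cos(φ), dV = ρ^2 sin(φ) dρ dφ dθ, with 0 ≤ ρ ≤ 5, 0 ≤ φ ≤ π, 0 ≤ θ ≤ 2π.

The integrand, after substitution and multiplying by the volume element, becomes (72) · ρ^2 sin(φ), so

    ∭_V (∇·F) dV = ∫_0^{2π} ∫_0^{π} ∫_0^{5} (72) · ρ^2 sin(φ) dρ dφ dθ.

Inner (ρ from 0 to 5): 3000sin(φ).
Middle (φ from 0 to π): 6000.
Outer (θ from 0 to 2π): 12000π.

Therefore ∯_{∂V} F · n dS = 12000π.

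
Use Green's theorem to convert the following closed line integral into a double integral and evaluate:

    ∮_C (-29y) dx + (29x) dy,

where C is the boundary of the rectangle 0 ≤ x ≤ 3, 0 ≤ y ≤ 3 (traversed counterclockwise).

Green's theorem converts the closed line integral into a double integral over the enclosed region D:

    ∮_C P dx + Q dy = ∬_D (∂Q/∂x - ∂P/∂y) dA.

Here P = -29y, Q = 29x, so

    ∂Q/∂x = 29,    ∂P/∂y = -29,
    ∂Q/∂x - ∂P/∂y = 58.

D is the region 0 ≤ x ≤ 3, 0 ≤ y ≤ 3. Evaluating the double integral:

    ∬_D (58) dA = ∫_0^{3} ∫_0^{3} (58) dy dx.

Inner (y from 0 to 3): 174.
Outer (x from 0 to 3): 522.

Therefore ∮_C P dx + Q dy = 522.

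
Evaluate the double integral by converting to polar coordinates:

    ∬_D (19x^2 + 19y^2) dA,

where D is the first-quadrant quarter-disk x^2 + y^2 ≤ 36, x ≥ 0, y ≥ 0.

The region D is 0 ≤ r ≤ 6, 0 ≤ θ ≤ π/2 in polar coordinates, where x = r cos(θ), y = r sin(θ), and dA = r dr dθ.

Under the substitution, the integrand becomes 19r^2, so

    ∬_D (19x^2 + 19y^2) dA = ∫_{0}^{π/2} ∫_{0}^{6} (19r^2) · r dr dθ.

Inner integral (in r): ∫_{0}^{6} (19r^2) · r dr = 6156.

Outer integral (in θ): ∫_{0}^{π/2} (6156) dθ = 3078π.

Therefore ∬_D (19x^2 + 19y^2) dA = 3078π.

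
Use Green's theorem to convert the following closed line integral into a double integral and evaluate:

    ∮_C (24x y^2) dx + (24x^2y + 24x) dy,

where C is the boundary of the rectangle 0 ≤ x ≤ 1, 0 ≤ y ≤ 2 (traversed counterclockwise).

Green's theorem converts the closed line integral into a double integral over the enclosed region D:

    ∮_C P dx + Q dy = ∬_D (∂Q/∂x - ∂P/∂y) dA.

Here P = 24x y^2, Q = 24x^2y + 24x, so

    ∂Q/∂x = 48x y + 24,    ∂P/∂y = 48x y,
    ∂Q/∂x - ∂P/∂y = 24.

D is the region 0 ≤ x ≤ 1, 0 ≤ y ≤ 2. Evaluating the double integral:

    ∬_D (24) dA = ∫_0^{1} ∫_0^{2} (24) dy dx.

Inner (y from 0 to 2): 48.
Outer (x from 0 to 1): 48.

Therefore ∮_C P dx + Q dy = 48.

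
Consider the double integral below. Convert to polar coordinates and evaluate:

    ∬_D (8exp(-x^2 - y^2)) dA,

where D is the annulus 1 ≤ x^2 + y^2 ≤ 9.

The region D is 1 ≤ r ≤ 3, 0 ≤ θ ≤ 2π in polar coordinates, where x = r cos(θ), y = r sin(θ), and dA = r dr dθ.

Under the substitution, the integrand becomes 8exp(-r^2), so

    ∬_D (8exp(-x^2 - y^2)) dA = ∫_{0}^{2π} ∫_{1}^{3} (8exp(-r^2)) · r dr dθ.

Inner integral (in r): ∫_{1}^{3} (8exp(-r^2)) · r dr = -(4 - 4exp(8))exp(-9).

Outer integral (in θ): ∫_{0}^{2π} (-(4 - 4exp(8))exp(-9)) dθ = -8π (1 - exp(8))exp(-9).

Therefore ∬_D (8exp(-x^2 - y^2)) dA = -8π (1 - exp(8))exp(-9).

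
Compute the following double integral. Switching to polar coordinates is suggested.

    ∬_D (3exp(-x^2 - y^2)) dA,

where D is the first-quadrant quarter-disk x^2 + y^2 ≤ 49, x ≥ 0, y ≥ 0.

The region D is 0 ≤ r ≤ 7, 0 ≤ θ ≤ π/2 in polar coordinates, where x = r cos(θ), y = r sin(θ), and dA = r dr dθ.

Under the substitution, the integrand becomes 3exp(-r^2), so

    ∬_D (3exp(-x^2 - y^2)) dA = ∫_{0}^{π/2} ∫_{0}^{7} (3exp(-r^2)) · r dr dθ.

Inner integral (in r): ∫_{0}^{7} (3exp(-r^2)) · r dr = 3/2 - 3exp(-49)/2.

Outer integral (in θ): ∫_{0}^{π/2} (3/2 - 3exp(-49)/2) dθ = -3π (1 - exp(49))exp(-49)/4.

Therefore ∬_D (3exp(-x^2 - y^2)) dA = -3π (1 - exp(49))exp(-49)/4.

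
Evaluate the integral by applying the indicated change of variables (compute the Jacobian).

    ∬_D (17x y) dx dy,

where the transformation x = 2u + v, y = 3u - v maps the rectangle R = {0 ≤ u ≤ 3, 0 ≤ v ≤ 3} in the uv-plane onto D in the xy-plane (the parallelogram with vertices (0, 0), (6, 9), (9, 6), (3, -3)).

Compute the Jacobian determinant of (x, y) with respect to (u, v):

    ∂(x,y)/∂(u,v) = | 2  1 | = (2)(-1) - (1)(3) = -5.
                   | 3  -1 |

Its absolute value is |J| = 5 (the area scaling factor).

Substituting x = 2u + v, y = 3u - v into the integrand,

    17x y → 102u^2 + 17u v - 17v^2,

so the integral becomes

    ∬_R (102u^2 + 17u v - 17v^2) · |J| du dv = ∫_0^3 ∫_0^3 (510u^2 + 85u v - 85v^2) dv du.

Inner (v): 1530u^2 + 765u/2 - 765.
Outer (u): 52785/4.

Therefore ∬_D (17x y) dx dy = 52785/4.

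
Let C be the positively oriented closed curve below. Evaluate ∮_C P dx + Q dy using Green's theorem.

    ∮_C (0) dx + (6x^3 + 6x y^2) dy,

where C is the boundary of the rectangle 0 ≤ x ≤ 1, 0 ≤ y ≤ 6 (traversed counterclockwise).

Green's theorem converts the closed line integral into a double integral over the enclosed region D:

    ∮_C P dx + Q dy = ∬_D (∂Q/∂x - ∂P/∂y) dA.

Here P = 0, Q = 6x^3 + 6x y^2, so

    ∂Q/∂x = 18x^2 + 6y^2,    ∂P/∂y = 0,
    ∂Q/∂x - ∂P/∂y = 18x^2 + 6y^2.

D is the region 0 ≤ x ≤ 1, 0 ≤ y ≤ 6. Evaluating the double integral:

    ∬_D (18x^2 + 6y^2) dA = ∫_0^{1} ∫_0^{6} (18x^2 + 6y^2) dy dx.

Inner (y from 0 to 6): 108x^2 + 432.
Outer (x from 0 to 1): 468.

Therefore ∮_C P dx + Q dy = 468.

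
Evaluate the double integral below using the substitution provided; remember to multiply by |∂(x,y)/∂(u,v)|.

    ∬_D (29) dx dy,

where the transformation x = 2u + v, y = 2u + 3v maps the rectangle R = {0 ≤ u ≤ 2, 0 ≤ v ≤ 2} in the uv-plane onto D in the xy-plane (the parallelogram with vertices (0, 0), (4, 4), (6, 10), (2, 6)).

Compute the Jacobian determinant of (x, y) with respect to (u, v):

    ∂(x,y)/∂(u,v) = | 2  1 | = (2)(3) - (1)(2) = 4.
                   | 2  3 |

Its absolute value is |J| = 4 (the area scaling factor).

Substituting x = 2u + v, y = 2u + 3v into the integrand,

    29 → 29,

so the integral becomes

    ∬_R (29) · |J| du dv = ∫_0^2 ∫_0^2 (116) dv du.

Inner (v): 232.
Outer (u): 464.

Therefore ∬_D (29) dx dy = 464.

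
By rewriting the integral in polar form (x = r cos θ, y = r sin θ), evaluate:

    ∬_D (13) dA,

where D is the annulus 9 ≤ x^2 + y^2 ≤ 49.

The region D is 3 ≤ r ≤ 7, 0 ≤ θ ≤ 2π in polar coordinates, where x = r cos(θ), y = r sin(θ), and dA = r dr dθ.

Under the substitution, the integrand becomes 13, so

    ∬_D (13) dA = ∫_{0}^{2π} ∫_{3}^{7} (13) · r dr dθ.

Inner integral (in r): ∫_{3}^{7} (13) · r dr = 260.

Outer integral (in θ): ∫_{0}^{2π} (260) dθ = 520π.

Therefore ∬_D (13) dA = 520π.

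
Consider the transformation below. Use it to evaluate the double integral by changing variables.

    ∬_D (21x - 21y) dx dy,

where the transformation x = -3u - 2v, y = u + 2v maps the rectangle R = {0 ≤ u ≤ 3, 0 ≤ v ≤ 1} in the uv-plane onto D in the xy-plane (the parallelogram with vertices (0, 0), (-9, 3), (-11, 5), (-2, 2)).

Compute the Jacobian determinant of (x, y) with respect to (u, v):

    ∂(x,y)/∂(u,v) = | -3  -2 | = (-3)(2) - (-2)(1) = -4.
                   | 1  2 |

Its absolute value is |J| = 4 (the area scaling factor).

Substituting x = -3u - 2v, y = u + 2v into the integrand,

    21x - 21y → -84u - 84v,

so the integral becomes

    ∬_R (-84u - 84v) · |J| du dv = ∫_0^3 ∫_0^1 (-336u - 336v) dv du.

Inner (v): -336u - 168.
Outer (u): -2016.

Therefore ∬_D (21x - 21y) dx dy = -2016.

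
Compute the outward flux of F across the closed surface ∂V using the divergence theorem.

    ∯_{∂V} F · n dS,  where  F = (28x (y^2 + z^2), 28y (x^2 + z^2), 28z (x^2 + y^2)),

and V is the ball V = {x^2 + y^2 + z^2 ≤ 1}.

By the divergence theorem,

    ∯_{∂V} F · n dS = ∭_V (∇ · F) dV.

Compute the divergence:
    ∇ · F = ∂F_x/∂x + ∂F_y/∂y + ∂F_z/∂z = 28y^2 + 28z^2 + 28x^2 + 28z^2 + 28x^2 + 28y^2 = 56x^2 + 56y^2 + 56z^2.

In spherical coordinates, x = ρ sin(φ) cos(θ), y = ρ sin(φ) sin(θ), z = ρ cos(φ), dV = ρ^2 sin(φ) dρ dφ dθ, with 0 ≤ ρ ≤ 1, 0 ≤ φ ≤ π, 0 ≤ θ ≤ 2π.

The integrand, after substitution and multiplying by the volume element, becomes (56ρ^2) · ρ^2 sin(φ), so

    ∭_V (∇·F) dV = ∫_0^{2π} ∫_0^{π} ∫_0^{1} (56ρ^2) · ρ^2 sin(φ) dρ dφ dθ.

Inner (ρ from 0 to 1): 56sin(φ)/5.
Middle (φ from 0 to π): 112/5.
Outer (θ from 0 to 2π): 224π/5.

Therefore ∯_{∂V} F · n dS = 224π/5.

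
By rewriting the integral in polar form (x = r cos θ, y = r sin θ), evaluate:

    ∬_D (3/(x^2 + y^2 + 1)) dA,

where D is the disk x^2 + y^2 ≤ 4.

The region D is 0 ≤ r ≤ 2, 0 ≤ θ ≤ 2π in polar coordinates, where x = r cos(θ), y = r sin(θ), and dA = r dr dθ.

Under the substitution, the integrand becomes 3/(r^2 + 1), so

    ∬_D (3/(x^2 + y^2 + 1)) dA = ∫_{0}^{2π} ∫_{0}^{2} (3/(r^2 + 1)) · r dr dθ.

Inner integral (in r): ∫_{0}^{2} (3/(r^2 + 1)) · r dr = 3log(5)/2.

Outer integral (in θ): ∫_{0}^{2π} (3log(5)/2) dθ = 3π log(5).

Therefore ∬_D (3/(x^2 + y^2 + 1)) dA = 3π log(5).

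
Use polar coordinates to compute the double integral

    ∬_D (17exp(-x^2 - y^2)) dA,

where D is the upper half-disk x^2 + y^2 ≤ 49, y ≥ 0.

The region D is 0 ≤ r ≤ 7, 0 ≤ θ ≤ π in polar coordinates, where x = r cos(θ), y = r sin(θ), and dA = r dr dθ.

Under the substitution, the integrand becomes 17exp(-r^2), so

    ∬_D (17exp(-x^2 - y^2)) dA = ∫_{0}^{π} ∫_{0}^{7} (17exp(-r^2)) · r dr dθ.

Inner integral (in r): ∫_{0}^{7} (17exp(-r^2)) · r dr = 17/2 - 17exp(-49)/2.

Outer integral (in θ): ∫_{0}^{π} (17/2 - 17exp(-49)/2) dθ = -17π (1 - exp(49))exp(-49)/2.

Therefore ∬_D (17exp(-x^2 - y^2)) dA = -17π (1 - exp(49))exp(-49)/2.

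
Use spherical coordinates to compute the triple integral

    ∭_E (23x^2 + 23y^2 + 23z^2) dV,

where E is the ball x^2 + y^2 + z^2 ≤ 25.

In spherical coordinates, x = ρ sin(φ) cos(θ), y = ρ sin(φ) sin(θ), z = ρ cos(φ), and dV = ρ^2 sin(φ) dρ dφ dθ.

The integrand becomes 23ρ^2, so

    ∭_E (23x^2 + 23y^2 + 23z^2) dV = ∫_{0}^{2π} ∫_{0}^{π} ∫_{0}^{5} (23ρ^2) · ρ^2 sin(φ) dρ dφ dθ.

Inner (ρ): 14375sin(φ).
Middle (φ): 28750.
Outer (θ): 57500π.

Therefore the triple integral equals 57500π.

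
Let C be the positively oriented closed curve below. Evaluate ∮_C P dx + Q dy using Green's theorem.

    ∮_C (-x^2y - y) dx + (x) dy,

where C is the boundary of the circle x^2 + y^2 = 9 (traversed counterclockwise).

Green's theorem converts the closed line integral into a double integral over the enclosed region D:

    ∮_C P dx + Q dy = ∬_D (∂Q/∂x - ∂P/∂y) dA.

Here P = -x^2y - y, Q = x, so

    ∂Q/∂x = 1,    ∂P/∂y = -x^2 - 1,
    ∂Q/∂x - ∂P/∂y = x^2 + 2.

D is the region x^2 + y^2 ≤ 9. Evaluating the double integral:

In polar coordinates (x = r cos θ, y = r sin θ, dA = r dr dθ) the integrand becomes r^2cos(θ)^2 + 2, so

    ∬_D (x^2 + 2) dA = ∫_0^{2π} ∫_0^{3} (r^2cos(θ)^2 + 2) · r dr dθ.

Inner (r from 0 to 3): 81cos(θ)^2/4 + 9.
Outer (θ from 0 to 2π): 153π/4.

Therefore ∮_C P dx + Q dy = 153π/4.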